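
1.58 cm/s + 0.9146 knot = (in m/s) 0.4863. Check: 1 cm/s = 0.01 m/s, so 1.58 cm/s = 1.58 * 0.01 = 0.0158 m/s. 1 knot = 0.51444444 m/s, so 0.9146 knot = 0.9146 * 0.51444444 = 0.47051089 m/s. Sum: 0.0158 + 0.47051089 = 0.48631089 m/s. Result: 0.48631089 m/s ≈ 0.4863 m/s (4 s.f.).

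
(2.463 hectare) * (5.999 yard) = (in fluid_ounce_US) 1 hectare = 10000 m^2, so 2.463 hectare = 2.463 * 10000 = 24630 m^2. 1 yard = 0.9144 m, so 5.999 yard = 5.999 * 0.9144 = 5.4854856 m. Combine: 24630 m^2 * 5.4854856 m = 135107.51 m^3. 1 fluid_ounce_US = 2.957353e-05 m^3, so 135107.51 m^3 = 135107.51 / 2.957353e-05 = 4.5685284e+09 fluid_ounce_US ≈ 4.569e+09 fluid_ounce_US (4 s.f.). Final answer: 4.569e+09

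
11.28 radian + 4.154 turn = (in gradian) 11.28 radian = 11.28 rad. 1 turn = 6.2831853 rad, so 4.154 turn = 4.154 * 6.2831853 = 26.100352 rad. Sum: 11.28 + 26.100352 = 37.380352 rad. 1 gradian = 0.015707963 rad, so 37.380352 rad = 37.380352 / 0.015707963 = 2379.7071 gradian ≈ 2380 gradian (4 s.f.). Final answer: 2380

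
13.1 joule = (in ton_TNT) 3.131e-09. Check: 13.1 joule = 13.1 J. 1 ton_TNT = 4.184e+09 J, so 13.1 J = 13.1 / 4.184e+09 = 3.1309751e-09 ton_TNT ≈ 3.131e-09 ton_TNT (4 s.f.).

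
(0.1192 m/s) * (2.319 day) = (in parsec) 0.1192 m/s is already in m/s. 1 day = 86400 s, so 2.319 day = 2.319 * 86400 = 200361.6 s. Combine: 0.1192 m/s * 200361.6 s = 23883.103 m. 1 parsec = 3.0856776e+16 m, so 23883.103 m = 23883.103 / 3.0856776e+16 = 7.7399865e-13 parsec ≈ 7.74e-13 parsec (4 s.f.). Final answer: 7.74e-13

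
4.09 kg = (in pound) 9.017. Check: 1 pound = 0.45359237 kg, so 4.09 kg = 4.09 / 0.45359237 = 9.0169065 pound ≈ 9.017 pound (4 s.f.).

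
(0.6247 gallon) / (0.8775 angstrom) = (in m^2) 1 gallon = 0.0037854118 m^3, so 0.6247 gallon = 0.6247 * 0.0037854118 = 0.0023647467 m^3. 1 angstrom = 1e-10 m, so 0.8775 angstrom = 0.8775 * 1e-10 = 8.775e-11 m. Combine: 0.0023647467 m^3 / 8.775e-11 m = 26948681 m^2. Result: 26948681 m^2 ≈ 2.695e+07 m^2 (4 s.f.). Final answer: 2.695e+07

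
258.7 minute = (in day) 0.1797. Check: 1 minute = 60 s, so 258.7 minute = 258.7 * 60 = 15522 s. 1 day = 86400 s, so 15522 s = 15522 / 86400 = 0.17965278 day ≈ 0.1797 day (4 s.f.).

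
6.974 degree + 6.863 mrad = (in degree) 7.367. Check: 1 degree = 0.017453293 rad, so 6.974 degree = 6.974 * 0.017453293 = 0.12171926 rad. 1 mrad = 0.001 rad, so 6.863 mrad = 6.863 * 0.001 = 0.006863 rad. Sum: 0.12171926 + 0.006863 = 0.12858226 rad. 1 degree = 0.017453293 rad, so 0.12858226 rad = 0.12858226 / 0.017453293 = 7.3672209 degree ≈ 7.367 degree (4 s.f.).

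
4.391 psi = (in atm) 1 psi = 6894.7573 Pa, so 4.391 psi = 4.391 * 6894.7573 = 30274.879 Pa. 1 atm = 101325 Pa, so 30274.879 Pa = 30274.879 / 101325 = 0.29878983 atm ≈ 0.2988 atm (4 s.f.). Final answer: 0.2988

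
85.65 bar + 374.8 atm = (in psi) 6750. Check: 1 bar = 100000 Pa, so 85.65 bar = 85.65 * 100000 = 8565000 Pa. 1 atm = 101325 Pa, so 374.8 atm = 374.8 * 101325 = 37976610 Pa. Sum: 8565000 + 37976610 = 46541610 Pa. 1 psi = 6894.7573 Pa, so 46541610 Pa = 46541610 / 6894.7573 = 6750.2898 psi ≈ 6750 psi (4 s.f.).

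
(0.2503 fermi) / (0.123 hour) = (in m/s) 5.653e-19. Check: 1 fermi = 1e-15 m, so 0.2503 fermi = 0.2503 * 1e-15 = 2.503e-16 m. 1 hour = 3600 s, so 0.123 hour = 0.123 * 3600 = 442.8 s. Combine: 2.503e-16 m / 442.8 s = 5.6526649e-19 m/s. Result: 5.6526649e-19 m/s ≈ 5.653e-19 m/s (4 s.f.).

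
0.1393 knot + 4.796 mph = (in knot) 1 knot = 0.51444444 m/s, so 0.1393 knot = 0.1393 * 0.51444444 = 0.071662111 m/s. 1 mph = 0.44704 m/s, so 4.796 mph = 4.796 * 0.44704 = 2.1440038 m/s. Sum: 0.071662111 + 2.1440038 = 2.215666 m/s. 1 knot = 0.51444444 m/s, so 2.215666 m/s = 2.215666 / 0.51444444 = 4.3069101 knot ≈ 4.307 knot (4 s.f.). Final answer: 4.307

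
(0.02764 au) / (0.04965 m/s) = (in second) 8.328e+10. Check: 1 au = 1.4959787e+11 m, so 0.02764 au = 0.02764 * 1.4959787e+11 = 4.1348851e+09 m. 0.04965 m/s is already in m/s. Combine: 4.1348851e+09 m / 0.04965 m/s = 8.3280668e+10 s. 8.3280668e+10 s = 8.3280668e+10 second ≈ 8.328e+10 second (4 s.f.).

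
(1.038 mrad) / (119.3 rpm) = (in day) 1 mrad = 0.001 rad, so 1.038 mrad = 1.038 * 0.001 = 0.001038 rad. 1 rpm = 0.10471976 rad/s, so 119.3 rpm = 119.3 * 0.10471976 = 12.493067 rad/s. Combine: 0.001038 rad / 12.493067 rad/s = 8.3086084e-05 s. 1 day = 86400 s, so 8.3086084e-05 s = 8.3086084e-05 / 86400 = 9.6164449e-10 day ≈ 9.616e-10 day (4 s.f.). Final answer: 9.616e-10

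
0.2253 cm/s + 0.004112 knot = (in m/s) 1 cm/s = 0.01 m/s, so 0.2253 cm/s = 0.2253 * 0.01 = 0.002253 m/s. 1 knot = 0.51444444 m/s, so 0.004112 knot = 0.004112 * 0.51444444 = 0.0021153956 m/s. Sum: 0.002253 + 0.0021153956 = 0.0043683956 m/s. Result: 0.0043683956 m/s ≈ 0.004368 m/s (4 s.f.). Final answer: 0.004368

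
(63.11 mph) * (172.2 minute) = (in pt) 1 mph = 0.44704 m/s, so 63.11 mph = 63.11 * 0.44704 = 28.212694 m/s. 1 minute = 60 s, so 172.2 minute = 172.2 * 60 = 10332 s. Combine: 28.212694 m/s * 10332 s = 291493.56 m. 1 pt = 0.00035277778 m, so 291493.56 m = 291493.56 / 0.00035277778 = 8.2628095e+08 pt ≈ 8.263e+08 pt (4 s.f.). Final answer: 8.263e+08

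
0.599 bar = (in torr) 449.3. Check: 1 bar = 100000 Pa, so 0.599 bar = 0.599 * 100000 = 59900 Pa. 1 torr = 133.32237 Pa, so 59900 Pa = 59900 / 133.32237 = 449.28695 torr ≈ 449.3 torr (4 s.f.).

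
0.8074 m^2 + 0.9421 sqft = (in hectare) 8.949e-05. Check: 0.8074 m^2 is already in m^2. 1 sqft = 0.09290304 m^2, so 0.9421 sqft = 0.9421 * 0.09290304 = 0.087523954 m^2. Sum: 0.8074 + 0.087523954 = 0.89492395 m^2. 1 hectare = 10000 m^2, so 0.89492395 m^2 = 0.89492395 / 10000 = 8.9492395e-05 hectare ≈ 8.949e-05 hectare (4 s.f.).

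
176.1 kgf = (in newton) 1 kgf = 9.80665 N, so 176.1 kgf = 176.1 * 9.80665 = 1726.9511 N. 1726.9511 N = 1726.9511 newton ≈ 1727 newton (4 s.f.). Final answer: 1727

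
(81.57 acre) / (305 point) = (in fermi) 3.068e+21. Check: 1 acre = 4046.8564 m^2, so 81.57 acre = 81.57 * 4046.8564 = 330102.08 m^2. 1 point = 0.00035277778 m, so 305 point = 305 * 0.00035277778 = 0.10759722 m. Combine: 330102.08 m^2 / 0.10759722 m = 3067942.4 m. 1 fermi = 1e-15 m, so 3067942.4 m = 3067942.4 / 1e-15 = 3.0679424e+21 fermi ≈ 3.068e+21 fermi (4 s.f.).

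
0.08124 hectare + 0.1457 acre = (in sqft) 1 hectare = 10000 m^2, so 0.08124 hectare = 0.08124 * 10000 = 812.4 m^2. 1 acre = 4046.8564 m^2, so 0.1457 acre = 0.1457 * 4046.8564 = 589.62698 m^2. Sum: 812.4 + 589.62698 = 1402.027 m^2. 1 sqft = 0.09290304 m^2, so 1402.027 m^2 = 1402.027 / 0.09290304 = 15091.293 sqft ≈ 1.509e+04 sqft (4 s.f.). Final answer: 1.509e+04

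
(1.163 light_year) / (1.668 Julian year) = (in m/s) 2.09e+08. Check: 1 light_year = 9.4607305e+15 m, so 1.163 light_year = 1.163 * 9.4607305e+15 = 1.100283e+16 m. 1 Julian year = 31557600 s, so 1.668 Julian year = 1.668 * 31557600 = 52638077 s. Combine: 1.100283e+16 m / 52638077 s = 2.0902795e+08 m/s. Result: 2.0902795e+08 m/s ≈ 2.09e+08 m/s (4 s.f.).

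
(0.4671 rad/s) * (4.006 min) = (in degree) 0.4671 rad/s is already in rad/s. 1 min = 60 s, so 4.006 min = 4.006 * 60 = 240.36 s. Combine: 0.4671 rad/s * 240.36 s = 112.27216 rad. 1 degree = 0.017453293 rad, so 112.27216 rad = 112.27216 / 0.017453293 = 6432.7207 degree ≈ 6433 degree (4 s.f.). Final answer: 6433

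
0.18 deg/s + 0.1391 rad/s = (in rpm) 1 deg/s = 0.017453293 rad/s, so 0.18 deg/s = 0.18 * 0.017453293 = 0.0031415927 rad/s. 0.1391 rad/s is already in rad/s. Sum: 0.0031415927 + 0.1391 = 0.14224159 rad/s. 1 rpm = 0.10471976 rad/s, so 0.14224159 rad/s = 0.14224159 / 0.10471976 = 1.3583072 rpm ≈ 1.358 rpm (4 s.f.). Final answer: 1.358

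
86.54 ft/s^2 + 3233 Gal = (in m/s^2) 1 ft/s^2 = 0.3048 m/s^2, so 86.54 ft/s^2 = 86.54 * 0.3048 = 26.377392 m/s^2. 1 Gal = 0.01 m/s^2, so 3233 Gal = 3233 * 0.01 = 32.33 m/s^2. Sum: 26.377392 + 32.33 = 58.707392 m/s^2. Result: 58.707392 m/s^2 ≈ 58.71 m/s^2 (4 s.f.). Final answer: 58.71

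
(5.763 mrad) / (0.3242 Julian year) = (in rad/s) 5.633e-10. Check: 1 mrad = 0.001 rad, so 5.763 mrad = 5.763 * 0.001 = 0.005763 rad. 1 Julian year = 31557600 s, so 0.3242 Julian year = 0.3242 * 31557600 = 10230974 s. Combine: 0.005763 rad / 10230974 s = 5.6328948e-10 rad/s. Result: 5.6328948e-10 rad/s ≈ 5.633e-10 rad/s (4 s.f.).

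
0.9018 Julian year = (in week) 1 Julian year = 31557600 s, so 0.9018 Julian year = 0.9018 * 31557600 = 28458644 s. 1 week = 604800 s, so 28458644 s = 28458644 / 604800 = 47.054636 week ≈ 47.05 week (4 s.f.). Final answer: 47.05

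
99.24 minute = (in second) 5954. Check: 1 minute = 60 s, so 99.24 minute = 99.24 * 60 = 5954.4 s. 5954.4 s = 5954.4 second ≈ 5954 second (4 s.f.).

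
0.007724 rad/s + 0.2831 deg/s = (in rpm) 0.007724 rad/s is already in rad/s. 1 deg/s = 0.017453293 rad/s, so 0.2831 deg/s = 0.2831 * 0.017453293 = 0.0049410271 rad/s. Sum: 0.007724 + 0.0049410271 = 0.012665027 rad/s. 1 rpm = 0.10471976 rad/s, so 0.012665027 rad/s = 0.012665027 / 0.10471976 = 0.1209421 rpm ≈ 0.1209 rpm (4 s.f.). Final answer: 0.1209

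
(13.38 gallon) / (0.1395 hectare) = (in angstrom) 3.631e+05. Check: 1 gallon = 0.0037854118 m^3, so 13.38 gallon = 13.38 * 0.0037854118 = 0.05064881 m^3. 1 hectare = 10000 m^2, so 0.1395 hectare = 0.1395 * 10000 = 1395 m^2. Combine: 0.05064881 m^3 / 1395 m^2 = 3.630739e-05 m. 1 angstrom = 1e-10 m, so 3.630739e-05 m = 3.630739e-05 / 1e-10 = 363073.9 angstrom ≈ 3.631e+05 angstrom (4 s.f.).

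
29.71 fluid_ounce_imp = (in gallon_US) 0.223. Check: 1 fluid_ounce_imp = 2.8413063e-05 m^3, so 29.71 fluid_ounce_imp = 29.71 * 2.8413063e-05 = 0.00084415209 m^3. 1 gallon_US = 0.0037854118 m^3, so 0.00084415209 m^3 = 0.00084415209 / 0.0037854118 = 0.22300139 gallon_US ≈ 0.223 gallon_US (4 s.f.).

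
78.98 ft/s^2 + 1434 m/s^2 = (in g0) 1 ft/s^2 = 0.3048 m/s^2, so 78.98 ft/s^2 = 78.98 * 0.3048 = 24.073104 m/s^2. 1434 m/s^2 is already in m/s^2. Sum: 24.073104 + 1434 = 1458.0731 m/s^2. 1 g0 = 9.80665 m/s^2, so 1458.0731 m/s^2 = 1458.0731 / 9.80665 = 148.68208 g0 ≈ 148.7 g0 (4 s.f.). Final answer: 148.7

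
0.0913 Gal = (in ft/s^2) 0.002995. Check: 1 Gal = 0.01 m/s^2, so 0.0913 Gal = 0.0913 * 0.01 = 0.000913 m/s^2. 1 ft/s^2 = 0.3048 m/s^2, so 0.000913 m/s^2 = 0.000913 / 0.3048 = 0.0029954068 ft/s^2 ≈ 0.002995 ft/s^2 (4 s.f.).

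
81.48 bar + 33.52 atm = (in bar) 115.4. Check: 1 bar = 100000 Pa, so 81.48 bar = 81.48 * 100000 = 8148000 Pa. 1 atm = 101325 Pa, so 33.52 atm = 33.52 * 101325 = 3396414 Pa. Sum: 8148000 + 3396414 = 11544414 Pa. 1 bar = 100000 Pa, so 11544414 Pa = 11544414 / 100000 = 115.44414 bar ≈ 115.4 bar (4 s.f.).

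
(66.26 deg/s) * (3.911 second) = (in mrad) 1 deg/s = 0.017453293 rad/s, so 66.26 deg/s = 66.26 * 0.017453293 = 1.1564552 rad/s. 3.911 second = 3.911 s. Combine: 1.1564552 rad/s * 3.911 s = 4.5228961 rad. 1 mrad = 0.001 rad, so 4.5228961 rad = 4.5228961 / 0.001 = 4522.8961 mrad ≈ 4523 mrad (4 s.f.). Final answer: 4523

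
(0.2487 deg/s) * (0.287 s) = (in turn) 0.0001983. Check: 1 deg/s = 0.017453293 rad/s, so 0.2487 deg/s = 0.2487 * 0.017453293 = 0.0043406338 rad/s. 0.287 s is already in s. Combine: 0.0043406338 rad/s * 0.287 s = 0.0012457619 rad. 1 turn = 6.2831853 rad, so 0.0012457619 rad = 0.0012457619 / 6.2831853 = 0.00019826917 turn ≈ 0.0001983 turn (4 s.f.).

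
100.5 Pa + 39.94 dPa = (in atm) 100.5 Pa is already in Pa. 1 dPa = 0.1 Pa, so 39.94 dPa = 39.94 * 0.1 = 3.994 Pa. Sum: 100.5 + 3.994 = 104.494 Pa. 1 atm = 101325 Pa, so 104.494 Pa = 104.494 / 101325 = 0.0010312756 atm ≈ 0.001031 atm (4 s.f.). Final answer: 0.001031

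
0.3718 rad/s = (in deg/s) 21.3. Check: 1 deg/s = 0.017453293 rad/s, so 0.3718 rad/s = 0.3718 / 0.017453293 = 21.302571 deg/s ≈ 21.3 deg/s (4 s.f.).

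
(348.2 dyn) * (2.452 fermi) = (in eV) 1 dyn = 1e-05 N, so 348.2 dyn = 348.2 * 1e-05 = 0.003482 N. 1 fermi = 1e-15 m, so 2.452 fermi = 2.452 * 1e-15 = 2.452e-15 m. Combine: 0.003482 N * 2.452e-15 m = 8.537864e-18 J. 1 eV = 1.6021766e-19 J, so 8.537864e-18 J = 8.537864e-18 / 1.6021766e-19 = 53.289156 eV ≈ 53.29 eV (4 s.f.). Final answer: 53.29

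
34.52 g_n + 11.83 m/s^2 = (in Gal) 3.504e+04. Check: 1 g_n = 9.80665 m/s^2, so 34.52 g_n = 34.52 * 9.80665 = 338.52556 m/s^2. 11.83 m/s^2 is already in m/s^2. Sum: 338.52556 + 11.83 = 350.35556 m/s^2. 1 Gal = 0.01 m/s^2, so 350.35556 m/s^2 = 350.35556 / 0.01 = 35035.556 Gal ≈ 3.504e+04 Gal (4 s.f.).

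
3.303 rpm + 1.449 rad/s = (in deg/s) 1 rpm = 0.10471976 rad/s, so 3.303 rpm = 3.303 * 0.10471976 = 0.34588935 rad/s. 1.449 rad/s is already in rad/s. Sum: 0.34588935 + 1.449 = 1.7948894 rad/s. 1 deg/s = 0.017453293 rad/s, so 1.7948894 rad/s = 1.7948894 / 0.017453293 = 102.83958 deg/s ≈ 102.8 deg/s (4 s.f.). Final answer: 102.8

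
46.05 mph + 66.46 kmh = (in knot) 75.9. Check: 1 mph = 0.44704 m/s, so 46.05 mph = 46.05 * 0.44704 = 20.586192 m/s. 1 kmh = 0.27777778 m/s, so 66.46 kmh = 66.46 * 0.27777778 = 18.461111 m/s. Sum: 20.586192 + 18.461111 = 39.047303 m/s. 1 knot = 0.51444444 m/s, so 39.047303 m/s = 39.047303 / 0.51444444 = 75.901885 knot ≈ 75.9 knot (4 s.f.).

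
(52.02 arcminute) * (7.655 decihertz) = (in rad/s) 1 arcminute = 0.00029088821 rad, so 52.02 arcminute = 52.02 * 0.00029088821 = 0.015132005 rad. 1 decihertz = 0.1 Hz, so 7.655 decihertz = 7.655 * 0.1 = 0.7655 Hz. Combine: 0.015132005 rad * 0.7655 Hz = 0.01158355 rad/s. Result: 0.01158355 rad/s ≈ 0.01158 rad/s (4 s.f.). Final answer: 0.01158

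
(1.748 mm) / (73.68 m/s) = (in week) 1 mm = 0.001 m, so 1.748 mm = 1.748 * 0.001 = 0.001748 m. 73.68 m/s is already in m/s. Combine: 0.001748 m / 73.68 m/s = 2.3724213e-05 s. 1 week = 604800 s, so 2.3724213e-05 s = 2.3724213e-05 / 604800 = 3.9226542e-11 week ≈ 3.923e-11 week (4 s.f.). Final answer: 3.923e-11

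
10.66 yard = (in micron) 1 yard = 0.9144 m, so 10.66 yard = 10.66 * 0.9144 = 9.747504 m. 1 micron = 1e-06 m, so 9.747504 m = 9.747504 / 1e-06 = 9747504 micron ≈ 9.748e+06 micron (4 s.f.). Final answer: 9.748e+06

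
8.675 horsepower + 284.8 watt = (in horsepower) 9.057. Check: 1 horsepower = 745.69987 W, so 8.675 horsepower = 8.675 * 745.69987 = 6468.9464 W. 284.8 watt = 284.8 W. Sum: 6468.9464 + 284.8 = 6753.7464 W. 1 horsepower = 745.69987 W, so 6753.7464 W = 6753.7464 / 745.69987 = 9.0569231 horsepower ≈ 9.057 horsepower (4 s.f.).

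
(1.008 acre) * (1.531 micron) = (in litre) 6.245. Check: 1 acre = 4046.8564 m^2, so 1.008 acre = 1.008 * 4046.8564 = 4079.2313 m^2. 1 micron = 1e-06 m, so 1.531 micron = 1.531 * 1e-06 = 1.531e-06 m. Combine: 4079.2313 m^2 * 1.531e-06 m = 0.0062453031 m^3. 1 litre = 0.001 m^3, so 0.0062453031 m^3 = 0.0062453031 / 0.001 = 6.2453031 litre ≈ 6.245 litre (4 s.f.).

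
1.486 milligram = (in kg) 1 milligram = 1e-06 kg, so 1.486 milligram = 1.486 * 1e-06 = 1.486e-06 kg. Result: 1.486e-06 kg. Final answer: 1.486e-06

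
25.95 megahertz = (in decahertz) 1 megahertz = 1000000 Hz, so 25.95 megahertz = 25.95 * 1000000 = 25950000 Hz. 1 decahertz = 10 Hz, so 25950000 Hz = 25950000 / 10 = 2595000 decahertz ≈ 2.595e+06 decahertz (4 s.f.). Final answer: 2.595e+06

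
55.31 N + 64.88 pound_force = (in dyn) 3.439e+07. Check: 55.31 N is already in N. 1 pound_force = 4.4482216 N, so 64.88 pound_force = 64.88 * 4.4482216 = 288.60062 N. Sum: 55.31 + 288.60062 = 343.91062 N. 1 dyn = 1e-05 N, so 343.91062 N = 343.91062 / 1e-05 = 34391062 dyn ≈ 3.439e+07 dyn (4 s.f.).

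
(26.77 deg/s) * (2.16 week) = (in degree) 3.497e+07. Check: 1 deg/s = 0.017453293 rad/s, so 26.77 deg/s = 26.77 * 0.017453293 = 0.46722464 rad/s. 1 week = 604800 s, so 2.16 week = 2.16 * 604800 = 1306368 s. Combine: 0.46722464 rad/s * 1306368 s = 610367.32 rad. 1 degree = 0.017453293 rad, so 610367.32 rad = 610367.32 / 0.017453293 = 34971471 degree ≈ 3.497e+07 degree (4 s.f.).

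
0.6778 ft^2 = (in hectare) 1 ft^2 = 0.09290304 m^2, so 0.6778 ft^2 = 0.6778 * 0.09290304 = 0.062969681 m^2. 1 hectare = 10000 m^2, so 0.062969681 m^2 = 0.062969681 / 10000 = 6.2969681e-06 hectare ≈ 6.297e-06 hectare (4 s.f.). Final answer: 6.297e-06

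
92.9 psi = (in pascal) 6.405e+05. Check: 1 psi = 6894.7573 Pa, so 92.9 psi = 92.9 * 6894.7573 = 640522.95 Pa. 640522.95 Pa = 640522.95 pascal ≈ 6.405e+05 pascal (4 s.f.).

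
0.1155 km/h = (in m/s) 0.03208. Check: 1 km/h = 0.27777778 m/s, so 0.1155 km/h = 0.1155 * 0.27777778 = 0.032083333 m/s. Result: 0.032083333 m/s ≈ 0.03208 m/s (4 s.f.).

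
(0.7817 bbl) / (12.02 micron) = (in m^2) 1 bbl = 0.15898729 m^3, so 0.7817 bbl = 0.7817 * 0.15898729 = 0.12428037 m^3. 1 micron = 1e-06 m, so 12.02 micron = 12.02 * 1e-06 = 1.202e-05 m. Combine: 0.12428037 m^3 / 1.202e-05 m = 10339.465 m^2. Result: 10339.465 m^2 ≈ 1.034e+04 m^2 (4 s.f.). Final answer: 1.034e+04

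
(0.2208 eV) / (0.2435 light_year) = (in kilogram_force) 1 eV = 1.6021766e-19 J, so 0.2208 eV = 0.2208 * 1.6021766e-19 = 3.537606e-20 J. 1 light_year = 9.4607305e+15 m, so 0.2435 light_year = 0.2435 * 9.4607305e+15 = 2.3036879e+15 m. Combine: 3.537606e-20 J / 2.3036879e+15 m = 1.5356273e-35 N. 1 kilogram_force = 9.80665 N, so 1.5356273e-35 N = 1.5356273e-35 / 9.80665 = 1.5659041e-36 kilogram_force ≈ 1.566e-36 kilogram_force (4 s.f.). Final answer: 1.566e-36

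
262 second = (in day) 262 second = 262 s. 1 day = 86400 s, so 262 s = 262 / 86400 = 0.0030324074 day ≈ 0.003032 day (4 s.f.). Final answer: 0.003032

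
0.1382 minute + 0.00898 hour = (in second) 1 minute = 60 s, so 0.1382 minute = 0.1382 * 60 = 8.292 s. 1 hour = 3600 s, so 0.00898 hour = 0.00898 * 3600 = 32.328 s. Sum: 8.292 + 32.328 = 40.62 s. 40.62 s = 40.62 second. Final answer: 40.62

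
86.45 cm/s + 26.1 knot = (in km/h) 51.45. Check: 1 cm/s = 0.01 m/s, so 86.45 cm/s = 86.45 * 0.01 = 0.8645 m/s. 1 knot = 0.51444444 m/s, so 26.1 knot = 26.1 * 0.51444444 = 13.427 m/s. Sum: 0.8645 + 13.427 = 14.2915 m/s. 1 km/h = 0.27777778 m/s, so 14.2915 m/s = 14.2915 / 0.27777778 = 51.4494 km/h ≈ 51.45 km/h (4 s.f.).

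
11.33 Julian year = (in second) 3.575e+08. Check: 1 Julian year = 31557600 s, so 11.33 Julian year = 11.33 * 31557600 = 3.5754761e+08 s. 3.5754761e+08 s = 3.5754761e+08 second ≈ 3.575e+08 second (4 s.f.).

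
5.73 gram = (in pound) 0.01263. Check: 1 gram = 0.001 kg, so 5.73 gram = 5.73 * 0.001 = 0.00573 kg. 1 pound = 0.45359237 kg, so 0.00573 kg = 0.00573 / 0.45359237 = 0.012632488 pound ≈ 0.01263 pound (4 s.f.).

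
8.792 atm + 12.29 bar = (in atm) 1 atm = 101325 Pa, so 8.792 atm = 8.792 * 101325 = 890849.4 Pa. 1 bar = 100000 Pa, so 12.29 bar = 12.29 * 100000 = 1229000 Pa. Sum: 890849.4 + 1229000 = 2119849.4 Pa. 1 atm = 101325 Pa, so 2119849.4 Pa = 2119849.4 / 101325 = 20.921287 atm ≈ 20.92 atm (4 s.f.). Final answer: 20.92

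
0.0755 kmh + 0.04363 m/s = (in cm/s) 1 kmh = 0.27777778 m/s, so 0.0755 kmh = 0.0755 * 0.27777778 = 0.020972222 m/s. 0.04363 m/s is already in m/s. Sum: 0.020972222 + 0.04363 = 0.064602222 m/s. 1 cm/s = 0.01 m/s, so 0.064602222 m/s = 0.064602222 / 0.01 = 6.4602222 cm/s ≈ 6.46 cm/s (4 s.f.). Final answer: 6.46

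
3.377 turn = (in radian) 1 turn = 6.2831853 rad, so 3.377 turn = 3.377 * 6.2831853 = 21.218317 rad. 21.218317 rad = 21.218317 radian ≈ 21.22 radian (4 s.f.). Final answer: 21.22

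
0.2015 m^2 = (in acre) 4.979e-05. Check: 1 acre = 4046.8564 m^2, so 0.2015 m^2 = 0.2015 / 4046.8564 = 4.9791734e-05 acre ≈ 4.979e-05 acre (4 s.f.).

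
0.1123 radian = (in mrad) 112.3. Check: 0.1123 radian = 0.1123 rad. 1 mrad = 0.001 rad, so 0.1123 rad = 0.1123 / 0.001 = 112.3 mrad.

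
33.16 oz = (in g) 940.1. Check: 1 oz = 0.028349523 kg, so 33.16 oz = 33.16 * 0.028349523 = 0.94007019 kg. 1 g = 0.001 kg, so 0.94007019 kg = 0.94007019 / 0.001 = 940.07019 g ≈ 940.1 g (4 s.f.).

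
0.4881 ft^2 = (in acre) 1 ft^2 = 0.09290304 m^2, so 0.4881 ft^2 = 0.4881 * 0.09290304 = 0.045345974 m^2. 1 acre = 4046.8564 m^2, so 0.045345974 m^2 = 0.045345974 / 4046.8564 = 1.1205234e-05 acre ≈ 1.121e-05 acre (4 s.f.). Final answer: 1.121e-05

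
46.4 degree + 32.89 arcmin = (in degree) 1 degree = 0.017453293 rad, so 46.4 degree = 46.4 * 0.017453293 = 0.80983277 rad. 1 arcmin = 0.00029088821 rad, so 32.89 arcmin = 32.89 * 0.00029088821 = 0.0095673132 rad. Sum: 0.80983277 + 0.0095673132 = 0.81940009 rad. 1 degree = 0.017453293 rad, so 0.81940009 rad = 0.81940009 / 0.017453293 = 46.948167 degree ≈ 46.95 degree (4 s.f.). Final answer: 46.95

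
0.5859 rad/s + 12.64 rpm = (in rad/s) 1.91. Check: 0.5859 rad/s is already in rad/s. 1 rpm = 0.10471976 rad/s, so 12.64 rpm = 12.64 * 0.10471976 = 1.3236577 rad/s. Sum: 0.5859 + 1.3236577 = 1.9095577 rad/s. Result: 1.9095577 rad/s ≈ 1.91 rad/s (4 s.f.).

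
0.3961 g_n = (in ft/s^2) 12.74. Check: 1 g_n = 9.80665 m/s^2, so 0.3961 g_n = 0.3961 * 9.80665 = 3.8844141 m/s^2. 1 ft/s^2 = 0.3048 m/s^2, so 3.8844141 m/s^2 = 3.8844141 / 0.3048 = 12.744141 ft/s^2 ≈ 12.74 ft/s^2 (4 s.f.).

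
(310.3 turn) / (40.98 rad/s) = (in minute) 0.7929. Check: 1 turn = 6.2831853 rad, so 310.3 turn = 310.3 * 6.2831853 = 1949.6724 rad. 40.98 rad/s is already in rad/s. Combine: 1949.6724 rad / 40.98 rad/s = 47.576193 s. 1 minute = 60 s, so 47.576193 s = 47.576193 / 60 = 0.79293655 minute ≈ 0.7929 minute (4 s.f.).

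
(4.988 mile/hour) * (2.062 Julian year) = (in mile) 1 mile/hour = 0.44704 m/s, so 4.988 mile/hour = 4.988 * 0.44704 = 2.2298355 m/s. 1 Julian year = 31557600 s, so 2.062 Julian year = 2.062 * 31557600 = 65071771 s. Combine: 2.2298355 m/s * 65071771 s = 1.4509935e+08 m. 1 mile = 1609.344 m, so 1.4509935e+08 m = 1.4509935e+08 / 1609.344 = 90160.554 mile ≈ 9.016e+04 mile (4 s.f.). Final answer: 9.016e+04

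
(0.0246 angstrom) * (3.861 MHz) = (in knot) 1 angstrom = 1e-10 m, so 0.0246 angstrom = 0.0246 * 1e-10 = 2.46e-12 m. 1 MHz = 1000000 Hz, so 3.861 MHz = 3.861 * 1000000 = 3861000 Hz. Combine: 2.46e-12 m * 3861000 Hz = 9.49806e-06 m/s. 1 knot = 0.51444444 m/s, so 9.49806e-06 m/s = 9.49806e-06 / 0.51444444 = 1.8462752e-05 knot ≈ 1.846e-05 knot (4 s.f.). Final answer: 1.846e-05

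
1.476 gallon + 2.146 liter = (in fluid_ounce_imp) 272.2. Check: 1 gallon = 0.0037854118 m^3, so 1.476 gallon = 1.476 * 0.0037854118 = 0.0055872678 m^3. 1 liter = 0.001 m^3, so 2.146 liter = 2.146 * 0.001 = 0.002146 m^3. Sum: 0.0055872678 + 0.002146 = 0.0077332678 m^3. 1 fluid_ounce_imp = 2.8413063e-05 m^3, so 0.0077332678 m^3 = 0.0077332678 / 2.8413063e-05 = 272.17298 fluid_ounce_imp ≈ 272.2 fluid_ounce_imp (4 s.f.).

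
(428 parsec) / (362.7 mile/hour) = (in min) 1.358e+15. Check: 1 parsec = 3.0856776e+16 m, so 428 parsec = 428 * 3.0856776e+16 = 1.32067e+19 m. 1 mile/hour = 0.44704 m/s, so 362.7 mile/hour = 362.7 * 0.44704 = 162.14141 m/s. Combine: 1.32067e+19 m / 162.14141 m/s = 8.1451741e+16 s. 1 min = 60 s, so 8.1451741e+16 s = 8.1451741e+16 / 60 = 1.357529e+15 min ≈ 1.358e+15 min (4 s.f.).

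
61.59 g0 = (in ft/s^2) 1982. Check: 1 g0 = 9.80665 m/s^2, so 61.59 g0 = 61.59 * 9.80665 = 603.99157 m/s^2. 1 ft/s^2 = 0.3048 m/s^2, so 603.99157 m/s^2 = 603.99157 / 0.3048 = 1981.5997 ft/s^2 ≈ 1982 ft/s^2 (4 s.f.).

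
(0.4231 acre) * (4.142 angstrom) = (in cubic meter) 1 acre = 4046.8564 m^2, so 0.4231 acre = 0.4231 * 4046.8564 = 1712.225 m^2. 1 angstrom = 1e-10 m, so 4.142 angstrom = 4.142 * 1e-10 = 4.142e-10 m. Combine: 1712.225 m^2 * 4.142e-10 m = 7.0920358e-07 m^3. 7.0920358e-07 m^3 = 7.0920358e-07 cubic meter ≈ 7.092e-07 cubic meter (4 s.f.). Final answer: 7.092e-07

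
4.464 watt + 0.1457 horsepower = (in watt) 4.464 watt = 4.464 W. 1 horsepower = 745.69987 W, so 0.1457 horsepower = 0.1457 * 745.69987 = 108.64847 W. Sum: 4.464 + 108.64847 = 113.11247 W. 113.11247 W = 113.11247 watt ≈ 113.1 watt (4 s.f.). Final answer: 113.1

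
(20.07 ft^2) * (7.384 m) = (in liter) 1 ft^2 = 0.09290304 m^2, so 20.07 ft^2 = 20.07 * 0.09290304 = 1.864564 m^2. 7.384 m is already in m. Combine: 1.864564 m^2 * 7.384 m = 13.767941 m^3. 1 liter = 0.001 m^3, so 13.767941 m^3 = 13.767941 / 0.001 = 13767.941 liter ≈ 1.377e+04 liter (4 s.f.). Final answer: 1.377e+04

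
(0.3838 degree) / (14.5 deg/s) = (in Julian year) 1 degree = 0.017453293 rad, so 0.3838 degree = 0.3838 * 0.017453293 = 0.0066985737 rad. 1 deg/s = 0.017453293 rad/s, so 14.5 deg/s = 14.5 * 0.017453293 = 0.25307274 rad/s. Combine: 0.0066985737 rad / 0.25307274 rad/s = 0.026468966 s. 1 Julian year = 31557600 s, so 0.026468966 s = 0.026468966 / 31557600 = 8.387509e-10 Julian year ≈ 8.388e-10 Julian year (4 s.f.). Final answer: 8.388e-10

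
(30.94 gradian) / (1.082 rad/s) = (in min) 0.007486. Check: 1 gradian = 0.015707963 rad, so 30.94 gradian = 30.94 * 0.015707963 = 0.48600438 rad. 1.082 rad/s is already in rad/s. Combine: 0.48600438 rad / 1.082 rad/s = 0.44917226 s. 1 min = 60 s, so 0.44917226 s = 0.44917226 / 60 = 0.0074862043 min ≈ 0.007486 min (4 s.f.).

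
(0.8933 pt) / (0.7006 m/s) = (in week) 7.437e-10. Check: 1 pt = 0.00035277778 m, so 0.8933 pt = 0.8933 * 0.00035277778 = 0.00031513639 m. 0.7006 m/s is already in m/s. Combine: 0.00031513639 m / 0.7006 m/s = 0.00044980929 s. 1 week = 604800 s, so 0.00044980929 s = 0.00044980929 / 604800 = 7.4373229e-10 week ≈ 7.437e-10 week (4 s.f.).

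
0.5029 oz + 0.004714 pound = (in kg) 1 oz = 0.028349523 kg, so 0.5029 oz = 0.5029 * 0.028349523 = 0.014256975 kg. 1 pound = 0.45359237 kg, so 0.004714 pound = 0.004714 * 0.45359237 = 0.0021382344 kg. Sum: 0.014256975 + 0.0021382344 = 0.01639521 kg. Result: 0.01639521 kg ≈ 0.0164 kg (4 s.f.). Final answer: 0.0164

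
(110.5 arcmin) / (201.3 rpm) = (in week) 1 arcmin = 0.00029088821 rad, so 110.5 arcmin = 110.5 * 0.00029088821 = 0.032143147 rad. 1 rpm = 0.10471976 rad/s, so 201.3 rpm = 201.3 * 0.10471976 = 21.080087 rad/s. Combine: 0.032143147 rad / 21.080087 rad/s = 0.001524811 s. 1 week = 604800 s, so 0.001524811 s = 0.001524811 / 604800 = 2.5211821e-09 week ≈ 2.521e-09 week (4 s.f.). Final answer: 2.521e-09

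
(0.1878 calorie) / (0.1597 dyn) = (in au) 1 calorie = 4.184 J, so 0.1878 calorie = 0.1878 * 4.184 = 0.7857552 J. 1 dyn = 1e-05 N, so 0.1597 dyn = 0.1597 * 1e-05 = 1.597e-06 N. Combine: 0.7857552 J / 1.597e-06 N = 492019.54 m. 1 au = 1.4959787e+11 m, so 492019.54 m = 492019.54 / 1.4959787e+11 = 3.2889475e-06 au ≈ 3.289e-06 au (4 s.f.). Final answer: 3.289e-06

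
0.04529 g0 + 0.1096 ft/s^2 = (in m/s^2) 1 g0 = 9.80665 m/s^2, so 0.04529 g0 = 0.04529 * 9.80665 = 0.44414318 m/s^2. 1 ft/s^2 = 0.3048 m/s^2, so 0.1096 ft/s^2 = 0.1096 * 0.3048 = 0.03340608 m/s^2. Sum: 0.44414318 + 0.03340608 = 0.47754926 m/s^2. Result: 0.47754926 m/s^2 ≈ 0.4775 m/s^2 (4 s.f.). Final answer: 0.4775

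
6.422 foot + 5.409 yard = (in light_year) 1 foot = 0.3048 m, so 6.422 foot = 6.422 * 0.3048 = 1.9574256 m. 1 yard = 0.9144 m, so 5.409 yard = 5.409 * 0.9144 = 4.9459896 m. Sum: 1.9574256 + 4.9459896 = 6.9034152 m. 1 light_year = 9.4607305e+15 m, so 6.9034152 m = 6.9034152 / 9.4607305e+15 = 7.2969156e-16 light_year ≈ 7.297e-16 light_year (4 s.f.). Final answer: 7.297e-16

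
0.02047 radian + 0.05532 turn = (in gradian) 23.43. Check: 0.02047 radian = 0.02047 rad. 1 turn = 6.2831853 rad, so 0.05532 turn = 0.05532 * 6.2831853 = 0.34758581 rad. Sum: 0.02047 + 0.34758581 = 0.36805581 rad. 1 gradian = 0.015707963 rad, so 0.36805581 rad = 0.36805581 / 0.015707963 = 23.431161 gradian ≈ 23.43 gradian (4 s.f.).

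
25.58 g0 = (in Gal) 1 g0 = 9.80665 m/s^2, so 25.58 g0 = 25.58 * 9.80665 = 250.85411 m/s^2. 1 Gal = 0.01 m/s^2, so 250.85411 m/s^2 = 250.85411 / 0.01 = 25085.411 Gal ≈ 2.509e+04 Gal (4 s.f.). Final answer: 2.509e+04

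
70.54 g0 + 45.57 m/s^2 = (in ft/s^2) 2419. Check: 1 g0 = 9.80665 m/s^2, so 70.54 g0 = 70.54 * 9.80665 = 691.76109 m/s^2. 45.57 m/s^2 is already in m/s^2. Sum: 691.76109 + 45.57 = 737.33109 m/s^2. 1 ft/s^2 = 0.3048 m/s^2, so 737.33109 m/s^2 = 737.33109 / 0.3048 = 2419.0653 ft/s^2 ≈ 2419 ft/s^2 (4 s.f.).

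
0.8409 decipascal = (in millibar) 0.0008409. Check: 1 decipascal = 0.1 Pa, so 0.8409 decipascal = 0.8409 * 0.1 = 0.08409 Pa. 1 millibar = 100 Pa, so 0.08409 Pa = 0.08409 / 100 = 0.0008409 millibar.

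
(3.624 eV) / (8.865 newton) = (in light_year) 1 eV = 1.6021766e-19 J, so 3.624 eV = 3.624 * 1.6021766e-19 = 5.8062881e-19 J. 8.865 newton = 8.865 N. Combine: 5.8062881e-19 J / 8.865 N = 6.5496764e-20 m. 1 light_year = 9.4607305e+15 m, so 6.5496764e-20 m = 6.5496764e-20 / 9.4607305e+15 = 6.9230134e-36 light_year ≈ 6.923e-36 light_year (4 s.f.). Final answer: 6.923e-36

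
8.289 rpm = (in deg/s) 1 rpm = 0.10471976 rad/s, so 8.289 rpm = 8.289 * 0.10471976 = 0.86802205 rad/s. 1 deg/s = 0.017453293 rad/s, so 0.86802205 rad/s = 0.86802205 / 0.017453293 = 49.734 deg/s ≈ 49.73 deg/s (4 s.f.). Final answer: 49.73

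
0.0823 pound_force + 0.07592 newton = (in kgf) 1 pound_force = 4.4482216 N, so 0.0823 pound_force = 0.0823 * 4.4482216 = 0.36608864 N. 0.07592 newton = 0.07592 N. Sum: 0.36608864 + 0.07592 = 0.44200864 N. 1 kgf = 9.80665 N, so 0.44200864 N = 0.44200864 / 9.80665 = 0.045072338 kgf ≈ 0.04507 kgf (4 s.f.). Final answer: 0.04507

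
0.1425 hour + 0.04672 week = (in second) 2.877e+04. Check: 1 hour = 3600 s, so 0.1425 hour = 0.1425 * 3600 = 513 s. 1 week = 604800 s, so 0.04672 week = 0.04672 * 604800 = 28256.256 s. Sum: 513 + 28256.256 = 28769.256 s. 28769.256 s = 28769.256 second ≈ 2.877e+04 second (4 s.f.).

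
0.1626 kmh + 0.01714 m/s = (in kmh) 1 kmh = 0.27777778 m/s, so 0.1626 kmh = 0.1626 * 0.27777778 = 0.045166667 m/s. 0.01714 m/s is already in m/s. Sum: 0.045166667 + 0.01714 = 0.062306667 m/s. 1 kmh = 0.27777778 m/s, so 0.062306667 m/s = 0.062306667 / 0.27777778 = 0.224304 kmh ≈ 0.2243 kmh (4 s.f.). Final answer: 0.2243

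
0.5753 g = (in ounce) 0.02029. Check: 1 g = 0.001 kg, so 0.5753 g = 0.5753 * 0.001 = 0.0005753 kg. 1 ounce = 0.028349523 kg, so 0.0005753 kg = 0.0005753 / 0.028349523 = 0.02029311 ounce ≈ 0.02029 ounce (4 s.f.).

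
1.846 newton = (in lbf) 1.846 newton = 1.846 N. 1 lbf = 4.4482216 N, so 1.846 N = 1.846 / 4.4482216 = 0.41499731 lbf ≈ 0.415 lbf (4 s.f.). Final answer: 0.415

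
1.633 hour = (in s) 1 hour = 3600 s, so 1.633 hour = 1.633 * 3600 = 5878.8 s. Result: 5878.8 s ≈ 5879 s (4 s.f.). Final answer: 5879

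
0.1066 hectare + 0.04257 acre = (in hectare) 0.1238. Check: 1 hectare = 10000 m^2, so 0.1066 hectare = 0.1066 * 10000 = 1066 m^2. 1 acre = 4046.8564 m^2, so 0.04257 acre = 0.04257 * 4046.8564 = 172.27468 m^2. Sum: 1066 + 172.27468 = 1238.2747 m^2. 1 hectare = 10000 m^2, so 1238.2747 m^2 = 1238.2747 / 10000 = 0.12382747 hectare ≈ 0.1238 hectare (4 s.f.).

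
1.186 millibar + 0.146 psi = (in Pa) 1 millibar = 100 Pa, so 1.186 millibar = 1.186 * 100 = 118.6 Pa. 1 psi = 6894.7573 Pa, so 0.146 psi = 0.146 * 6894.7573 = 1006.6346 Pa. Sum: 118.6 + 1006.6346 = 1125.2346 Pa. Result: 1125.2346 Pa ≈ 1125 Pa (4 s.f.). Final answer: 1125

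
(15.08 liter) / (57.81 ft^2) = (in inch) 1 liter = 0.001 m^3, so 15.08 liter = 15.08 * 0.001 = 0.01508 m^3. 1 ft^2 = 0.09290304 m^2, so 57.81 ft^2 = 57.81 * 0.09290304 = 5.3707247 m^2. Combine: 0.01508 m^3 / 5.3707247 m^2 = 0.0028078147 m. 1 inch = 0.0254 m, so 0.0028078147 m = 0.0028078147 / 0.0254 = 0.11054389 inch ≈ 0.1105 inch (4 s.f.). Final answer: 0.1105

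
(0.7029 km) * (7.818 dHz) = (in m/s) 549.5. Check: 1 km = 1000 m, so 0.7029 km = 0.7029 * 1000 = 702.9 m. 1 dHz = 0.1 Hz, so 7.818 dHz = 7.818 * 0.1 = 0.7818 Hz. Combine: 702.9 m * 0.7818 Hz = 549.52722 m/s. Result: 549.52722 m/s ≈ 549.5 m/s (4 s.f.).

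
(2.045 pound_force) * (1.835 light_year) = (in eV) 9.857e+35. Check: 1 pound_force = 4.4482216 N, so 2.045 pound_force = 2.045 * 4.4482216 = 9.0966132 N. 1 light_year = 9.4607305e+15 m, so 1.835 light_year = 1.835 * 9.4607305e+15 = 1.736044e+16 m. Combine: 9.0966132 N * 1.736044e+16 m = 1.5792121e+17 J. 1 eV = 1.6021766e-19 J, so 1.5792121e+17 J = 1.5792121e+17 / 1.6021766e-19 = 9.8566667e+35 eV ≈ 9.857e+35 eV (4 s.f.).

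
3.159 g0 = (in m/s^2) 30.98. Check: 1 g0 = 9.80665 m/s^2, so 3.159 g0 = 3.159 * 9.80665 = 30.979207 m/s^2. Result: 30.979207 m/s^2 ≈ 30.98 m/s^2 (4 s.f.).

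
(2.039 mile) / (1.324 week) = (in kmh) 0.01475. Check: 1 mile = 1609.344 m, so 2.039 mile = 2.039 * 1609.344 = 3281.4524 m. 1 week = 604800 s, so 1.324 week = 1.324 * 604800 = 800755.2 s. Combine: 3281.4524 m / 800755.2 s = 0.0040979471 m/s. 1 kmh = 0.27777778 m/s, so 0.0040979471 m/s = 0.0040979471 / 0.27777778 = 0.014752609 kmh ≈ 0.01475 kmh (4 s.f.).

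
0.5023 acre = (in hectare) 0.2033. Check: 1 acre = 4046.8564 m^2, so 0.5023 acre = 0.5023 * 4046.8564 = 2032.736 m^2. 1 hectare = 10000 m^2, so 2032.736 m^2 = 2032.736 / 10000 = 0.2032736 hectare ≈ 0.2033 hectare (4 s.f.).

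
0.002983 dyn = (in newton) 2.983e-08. Check: 1 dyn = 1e-05 N, so 0.002983 dyn = 0.002983 * 1e-05 = 2.983e-08 N. 2.983e-08 N = 2.983e-08 newton.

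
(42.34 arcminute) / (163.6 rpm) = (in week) 1.189e-09. Check: 1 arcminute = 0.00029088821 rad, so 42.34 arcminute = 42.34 * 0.00029088821 = 0.012316207 rad. 1 rpm = 0.10471976 rad/s, so 163.6 rpm = 163.6 * 0.10471976 = 17.132152 rad/s. Combine: 0.012316207 rad / 17.132152 rad/s = 0.00071889432 s. 1 week = 604800 s, so 0.00071889432 s = 0.00071889432 / 604800 = 1.188648e-09 week ≈ 1.189e-09 week (4 s.f.).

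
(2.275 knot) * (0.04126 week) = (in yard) 1 knot = 0.51444444 m/s, so 2.275 knot = 2.275 * 0.51444444 = 1.1703611 m/s. 1 week = 604800 s, so 0.04126 week = 0.04126 * 604800 = 24954.048 s. Combine: 1.1703611 m/s * 24954.048 s = 29205.247 m. 1 yard = 0.9144 m, so 29205.247 m = 29205.247 / 0.9144 = 31939.247 yard ≈ 3.194e+04 yard (4 s.f.). Final answer: 3.194e+04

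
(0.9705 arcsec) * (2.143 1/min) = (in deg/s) 9.629e-06. Check: 1 arcsec = 4.8481368e-06 rad, so 0.9705 arcsec = 0.9705 * 4.8481368e-06 = 4.7051168e-06 rad. 1 1/min = 0.016666667 Hz, so 2.143 1/min = 2.143 * 0.016666667 = 0.035716667 Hz. Combine: 4.7051168e-06 rad * 0.035716667 Hz = 1.6805109e-07 rad/s. 1 deg/s = 0.017453293 rad/s, so 1.6805109e-07 rad/s = 1.6805109e-07 / 0.017453293 = 9.6286181e-06 deg/s ≈ 9.629e-06 deg/s (4 s.f.).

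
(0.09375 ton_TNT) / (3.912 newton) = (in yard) 1 ton_TNT = 4.184e+09 J, so 0.09375 ton_TNT = 0.09375 * 4.184e+09 = 3.9225e+08 J. 3.912 newton = 3.912 N. Combine: 3.9225e+08 J / 3.912 N = 1.002684e+08 m. 1 yard = 0.9144 m, so 1.002684e+08 m = 1.002684e+08 / 0.9144 = 1.0965486e+08 yard ≈ 1.097e+08 yard (4 s.f.). Final answer: 1.097e+08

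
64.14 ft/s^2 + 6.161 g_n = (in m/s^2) 79.97. Check: 1 ft/s^2 = 0.3048 m/s^2, so 64.14 ft/s^2 = 64.14 * 0.3048 = 19.549872 m/s^2. 1 g_n = 9.80665 m/s^2, so 6.161 g_n = 6.161 * 9.80665 = 60.418771 m/s^2. Sum: 19.549872 + 60.418771 = 79.968643 m/s^2. Result: 79.968643 m/s^2 ≈ 79.97 m/s^2 (4 s.f.).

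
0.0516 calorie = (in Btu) 1 calorie = 4.184 J, so 0.0516 calorie = 0.0516 * 4.184 = 0.2158944 J. 1 Btu = 1055.0559 J, so 0.2158944 J = 0.2158944 / 1055.0559 = 0.00020462841 Btu ≈ 0.0002046 Btu (4 s.f.). Final answer: 0.0002046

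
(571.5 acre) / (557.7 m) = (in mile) 1 acre = 4046.8564 m^2, so 571.5 acre = 571.5 * 4046.8564 = 2312778.4 m^2. 557.7 m is already in m. Combine: 2312778.4 m^2 / 557.7 m = 4146.9938 m. 1 mile = 1609.344 m, so 4146.9938 m = 4146.9938 / 1609.344 = 2.5768225 mile ≈ 2.577 mile (4 s.f.). Final answer: 2.577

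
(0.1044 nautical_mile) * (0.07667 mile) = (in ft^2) 2.568e+05. Check: 1 nautical_mile = 1852 m, so 0.1044 nautical_mile = 0.1044 * 1852 = 193.3488 m. 1 mile = 1609.344 m, so 0.07667 mile = 0.07667 * 1609.344 = 123.3884 m. Combine: 193.3488 m * 123.3884 m = 23857 m^2. 1 ft^2 = 0.09290304 m^2, so 23857 m^2 = 23857 / 0.09290304 = 256794.61 ft^2 ≈ 2.568e+05 ft^2 (4 s.f.).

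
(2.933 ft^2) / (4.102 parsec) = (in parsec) 1 ft^2 = 0.09290304 m^2, so 2.933 ft^2 = 2.933 * 0.09290304 = 0.27248462 m^2. 1 parsec = 3.0856776e+16 m, so 4.102 parsec = 4.102 * 3.0856776e+16 = 1.2657449e+17 m. Combine: 0.27248462 m^2 / 1.2657449e+17 m = 2.1527609e-18 m. 1 parsec = 3.0856776e+16 m, so 2.1527609e-18 m = 2.1527609e-18 / 3.0856776e+16 = 6.9766228e-35 parsec ≈ 6.977e-35 parsec (4 s.f.). Final answer: 6.977e-35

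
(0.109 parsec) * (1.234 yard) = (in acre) 9.378e+11. Check: 1 parsec = 3.0856776e+16 m, so 0.109 parsec = 0.109 * 3.0856776e+16 = 3.3633886e+15 m. 1 yard = 0.9144 m, so 1.234 yard = 1.234 * 0.9144 = 1.1283696 m. Combine: 3.3633886e+15 m * 1.1283696 m = 3.7951454e+15 m^2. 1 acre = 4046.8564 m^2, so 3.7951454e+15 m^2 = 3.7951454e+15 / 4046.8564 = 9.3780085e+11 acre ≈ 9.378e+11 acre (4 s.f.).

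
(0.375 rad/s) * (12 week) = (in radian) 0.375 rad/s is already in rad/s. 1 week = 604800 s, so 12 week = 12 * 604800 = 7257600 s. Combine: 0.375 rad/s * 7257600 s = 2721600 rad. 2721600 rad = 2721600 radian ≈ 2.722e+06 radian (4 s.f.). Final answer: 2.722e+06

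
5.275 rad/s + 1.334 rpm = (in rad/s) 5.275 rad/s is already in rad/s. 1 rpm = 0.10471976 rad/s, so 1.334 rpm = 1.334 * 0.10471976 = 0.13969615 rad/s. Sum: 5.275 + 0.13969615 = 5.4146962 rad/s. Result: 5.4146962 rad/s ≈ 5.415 rad/s (4 s.f.). Final answer: 5.415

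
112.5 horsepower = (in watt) 1 horsepower = 745.69987 W, so 112.5 horsepower = 112.5 * 745.69987 = 83891.236 W. 83891.236 W = 83891.236 watt ≈ 8.389e+04 watt (4 s.f.). Final answer: 8.389e+04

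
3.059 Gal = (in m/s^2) 0.03059. Check: 1 Gal = 0.01 m/s^2, so 3.059 Gal = 3.059 * 0.01 = 0.03059 m/s^2. Result: 0.03059 m/s^2.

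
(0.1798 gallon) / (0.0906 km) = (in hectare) 1 gallon = 0.0037854118 m^3, so 0.1798 gallon = 0.1798 * 0.0037854118 = 0.00068061704 m^3. 1 km = 1000 m, so 0.0906 km = 0.0906 * 1000 = 90.6 m. Combine: 0.00068061704 m^3 / 90.6 m = 7.5123293e-06 m^2. 1 hectare = 10000 m^2, so 7.5123293e-06 m^2 = 7.5123293e-06 / 10000 = 7.5123293e-10 hectare ≈ 7.512e-10 hectare (4 s.f.). Final answer: 7.512e-10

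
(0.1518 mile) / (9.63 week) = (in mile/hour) 1 mile = 1609.344 m, so 0.1518 mile = 0.1518 * 1609.344 = 244.29842 m. 1 week = 604800 s, so 9.63 week = 9.63 * 604800 = 5824224 s. Combine: 244.29842 m / 5824224 s = 4.1945231e-05 m/s. 1 mile/hour = 0.44704 m/s, so 4.1945231e-05 m/s = 4.1945231e-05 / 0.44704 = 9.3828809e-05 mile/hour ≈ 9.383e-05 mile/hour (4 s.f.). Final answer: 9.383e-05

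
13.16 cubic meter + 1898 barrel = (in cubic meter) 13.16 cubic meter = 13.16 m^3. 1 barrel = 0.15898729 m^3, so 1898 barrel = 1898 * 0.15898729 = 301.75789 m^3. Sum: 13.16 + 301.75789 = 314.91789 m^3. 314.91789 m^3 = 314.91789 cubic meter ≈ 314.9 cubic meter (4 s.f.). Final answer: 314.9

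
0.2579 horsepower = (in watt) 1 horsepower = 745.69987 W, so 0.2579 horsepower = 0.2579 * 745.69987 = 192.316 W. 192.316 W = 192.316 watt ≈ 192.3 watt (4 s.f.). Final answer: 192.3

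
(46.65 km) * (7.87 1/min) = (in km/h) 2.203e+04. Check: 1 km = 1000 m, so 46.65 km = 46.65 * 1000 = 46650 m. 1 1/min = 0.016666667 Hz, so 7.87 1/min = 7.87 * 0.016666667 = 0.13116667 Hz. Combine: 46650 m * 0.13116667 Hz = 6118.925 m/s. 1 km/h = 0.27777778 m/s, so 6118.925 m/s = 6118.925 / 0.27777778 = 22028.13 km/h ≈ 2.203e+04 km/h (4 s.f.).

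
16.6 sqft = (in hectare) 1 sqft = 0.09290304 m^2, so 16.6 sqft = 16.6 * 0.09290304 = 1.5421905 m^2. 1 hectare = 10000 m^2, so 1.5421905 m^2 = 1.5421905 / 10000 = 0.00015421905 hectare ≈ 0.0001542 hectare (4 s.f.). Final answer: 0.0001542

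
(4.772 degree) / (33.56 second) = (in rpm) 0.0237. Check: 1 degree = 0.017453293 rad, so 4.772 degree = 4.772 * 0.017453293 = 0.083287112 rad. 33.56 second = 33.56 s. Combine: 0.083287112 rad / 33.56 s = 0.0024817375 rad/s. 1 rpm = 0.10471976 rad/s, so 0.0024817375 rad/s = 0.0024817375 / 0.10471976 = 0.023698848 rpm ≈ 0.0237 rpm (4 s.f.).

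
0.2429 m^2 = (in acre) 6.002e-05. Check: 1 acre = 4046.8564 m^2, so 0.2429 m^2 = 0.2429 / 4046.8564 = 6.0021897e-05 acre ≈ 6.002e-05 acre (4 s.f.).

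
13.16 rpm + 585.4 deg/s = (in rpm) 110.7. Check: 1 rpm = 0.10471976 rad/s, so 13.16 rpm = 13.16 * 0.10471976 = 1.378112 rad/s. 1 deg/s = 0.017453293 rad/s, so 585.4 deg/s = 585.4 * 0.017453293 = 10.217157 rad/s. Sum: 1.378112 + 10.217157 = 11.595269 rad/s. 1 rpm = 0.10471976 rad/s, so 11.595269 rad/s = 11.595269 / 0.10471976 = 110.72667 rpm ≈ 110.7 rpm (4 s.f.).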